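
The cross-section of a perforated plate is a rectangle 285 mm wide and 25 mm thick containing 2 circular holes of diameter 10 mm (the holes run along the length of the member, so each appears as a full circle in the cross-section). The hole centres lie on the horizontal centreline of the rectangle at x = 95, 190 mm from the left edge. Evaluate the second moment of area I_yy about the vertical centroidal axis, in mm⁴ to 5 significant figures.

I_yy ≈ 4.7872 × 10⁷ mm⁴

Break the section into simple shapes (no overlaps), measuring from the bottom-left corner of the bounding box.
Plate: 285 × 25, A = 7 125 mm², x = 142.5 mm, Ī = 48 227 344 mm⁴.
Hole 1 (subtracted): ⌀10, A = 78.53982 mm², x = 95 mm, Ī = 490.8739 mm⁴.
Hole 2 (subtracted): ⌀10, A = 78.53982 mm², x = 190 mm, Ī = 490.8739 mm⁴.
By symmetry the centroid is at mid-width, x̄ = 142.5 mm.
Transfer each piece to the vertical centroidal axis using Ī + A·d² with d = x − 142.5:
  plate: d = 0 mm → contributes +48 227 344 mm⁴
  hole 1: d = -47.5 mm → contributes −177696.3 mm⁴
  hole 2: d = 47.5 mm → contributes −177696.3 mm⁴
Total I = 47 871 951 mm⁴.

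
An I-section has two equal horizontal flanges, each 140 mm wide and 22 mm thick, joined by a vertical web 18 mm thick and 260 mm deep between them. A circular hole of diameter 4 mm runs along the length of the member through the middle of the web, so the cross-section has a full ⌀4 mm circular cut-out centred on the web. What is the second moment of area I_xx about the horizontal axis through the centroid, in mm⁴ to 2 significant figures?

I_xx ≈ 1.5 × 10⁸ mm⁴

Break the section into simple shapes (no overlaps), measuring from the bottom-left corner of the bounding box.
Bottom flange: 140 × 22, A = 3 080 mm², y = 11 mm, Ī = 124 227 mm⁴.
Web: 18 × 260, A = 4 680 mm², y = 152 mm, Ī = 26 364 000 mm⁴.
Top flange: 140 × 22, A = 3 080 mm², y = 293 mm, Ī = 124 227 mm⁴.
Hole (subtracted): ⌀4, A = 12.57 mm², y = 152 mm, Ī = 12.57 mm⁴.
By symmetry the centroid is at mid-height, ȳ = 152 mm.
Transfer each piece to the horizontal axis through the centroid using Ī + A·d² with d = y − 152:
  bottom flange: d = -141 mm → contributes +61 357 707 mm⁴
  web: d = 0 mm → contributes +26 364 000 mm⁴
  top flange: d = 141 mm → contributes +61 357 707 mm⁴
  hole: d = 0 mm → contributes −12.57 mm⁴
Total I = 149 079 401 mm⁴.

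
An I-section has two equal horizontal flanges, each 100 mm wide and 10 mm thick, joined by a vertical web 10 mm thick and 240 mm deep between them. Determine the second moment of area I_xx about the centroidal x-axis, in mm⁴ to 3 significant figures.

I_xx ≈ 4.28 × 10⁷ mm⁴

Break the section into simple shapes (no overlaps), measuring from the bottom-left corner of the bounding box.
Bottom flange: 100 × 10, A = 1 000 mm², y = 5 mm, Ī = 8333.3 mm⁴.
Web: 10 × 240, A = 2 400 mm², y = 130 mm, Ī = 11 520 000 mm⁴.
Top flange: 100 × 10, A = 1 000 mm², y = 255 mm, Ī = 8333.3 mm⁴.
By symmetry the centroid is at mid-height, ȳ = 130 mm.
Transfer each piece to the centroidal x-axis using Ī + A·d² with d = y − 130:
  bottom flange: d = -125 mm → contributes +15 633 333 mm⁴
  web: d = 0 mm → contributes +11 520 000 mm⁴
  top flange: d = 125 mm → contributes +15 633 333 mm⁴
Total I = 42 786 667 mm⁴.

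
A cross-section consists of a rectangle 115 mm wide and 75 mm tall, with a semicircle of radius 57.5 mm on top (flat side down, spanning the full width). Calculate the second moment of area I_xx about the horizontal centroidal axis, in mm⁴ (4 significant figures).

I_xx ≈ 1.766 × 10⁷ mm⁴

Break the section into simple shapes (no overlaps), measuring from the bottom-left corner of the bounding box.
Rectangular body: 115 × 75, A = 8 625 mm², y = 37.5 mm, Ī = 4 042 969 mm⁴.
Semicircular cap: semicircle r = 57.5, A = 5193.45 mm², y = 99.4038 mm, Ī = 1 199 785 mm⁴.
Centroid: ȳ = ΣA·y / ΣA = 60.7656 mm.
Transfer each piece to the horizontal centroidal axis using Ī + A·d² with d = y − 60.7656:
  rectangular body: d = -23.2656 mm → contributes +8 711 560 mm⁴
  semicircular cap: d = 38.6382 mm → contributes +8 953 136 mm⁴
Total I = 17 664 696 mm⁴.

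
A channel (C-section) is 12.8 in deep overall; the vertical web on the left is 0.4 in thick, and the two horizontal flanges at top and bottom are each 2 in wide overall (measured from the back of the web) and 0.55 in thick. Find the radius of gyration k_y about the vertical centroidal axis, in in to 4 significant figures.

Split into non-overlapping primitives; take the origin at the lower-left of the bounding box.
Web: 0.4 × 12.8, A = 5.12 in², x = 0.2 in, Ī = 0.0682667 in⁴.
Top flange (beyond web): 1.6 × 0.55, A = 0.88 in², x = 1.2 in, Ī = 0.187733 in⁴.
Bottom flange (beyond web): 1.6 × 0.55, A = 0.88 in², x = 1.2 in, Ī = 0.187733 in⁴.
Centroid: x̄ = ΣA·x / ΣA = 0.455814 in.
Transfer each piece to the vertical centroidal axis using Ī + A·d² with d = x − 0.455814:
  web: d = -0.255814 in → contributes +0.403323 in⁴
  top flange (beyond web): d = 0.744186 in → contributes +0.675089 in⁴
  bottom flange (beyond web): d = 0.744186 in → contributes +0.675089 in⁴
Total I = 1.7535 in⁴.
Radius of gyration: k = √(I/A) = √(1.7535 / 6.88) = 0.504846 in.

k_y ≈ 0.5048 in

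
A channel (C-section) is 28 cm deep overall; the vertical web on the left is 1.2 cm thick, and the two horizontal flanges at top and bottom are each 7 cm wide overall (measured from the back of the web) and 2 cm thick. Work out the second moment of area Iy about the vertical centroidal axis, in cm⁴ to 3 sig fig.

Break the section into simple shapes (no overlaps), measuring from the bottom-left corner of the bounding box.
Web: 1.2 × 28, A = 33.6 cm², x = 0.6 cm, Ī = 4.032 cm⁴.
Top flange (beyond web): 5.8 × 2, A = 11.6 cm², x = 4.1 cm, Ī = 32.519 cm⁴.
Bottom flange (beyond web): 5.8 × 2, A = 11.6 cm², x = 4.1 cm, Ī = 32.519 cm⁴.
Centroid: x̄ = ΣA·x / ΣA = 2.0296 cm.
Transfer each piece to the vertical centroidal axis using Ī + A·d² with d = x − 2.0296:
  web: d = -1.4296 cm → contributes +72.7 cm⁴
  top flange (beyond web): d = 2.0704 cm → contributes +82.244 cm⁴
  bottom flange (beyond web): d = 2.0704 cm → contributes +82.244 cm⁴
Total I = 237.19 cm⁴.

Iy ≈ 237 cm⁴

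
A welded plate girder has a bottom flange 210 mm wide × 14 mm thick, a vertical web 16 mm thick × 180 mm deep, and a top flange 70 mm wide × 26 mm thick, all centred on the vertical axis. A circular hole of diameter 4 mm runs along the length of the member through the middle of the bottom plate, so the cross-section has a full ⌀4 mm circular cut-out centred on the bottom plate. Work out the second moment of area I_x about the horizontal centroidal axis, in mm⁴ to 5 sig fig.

I_x ≈ 5.3558 × 10⁷ mm⁴

Treat the section as a set of non-overlapping primitives; coordinates are from the bounding-box lower-left.
Bottom plate: 210 × 14, A = 2 940 mm², y = 7 mm, Ī = 48 020 mm⁴.
Web plate: 16 × 180, A = 2 880 mm², y = 104 mm, Ī = 7 776 000 mm⁴.
Top plate: 70 × 26, A = 1 820 mm², y = 207 mm, Ī = 102526.7 mm⁴.
Hole (subtracted): ⌀4, A = 12.56637 mm², y = 7 mm, Ī = 12.56637 mm⁴.
Centroid: ȳ = ΣA·y / ΣA = 91.34816 mm.
Transfer each piece to the horizontal centroidal axis using Ī + A·d² with d = y − 91.34816:
  bottom plate: d = -84.34816 mm → contributes +20 964 980 mm⁴
  web plate: d = 12.65184 mm → contributes +8 236 999 mm⁴
  top plate: d = 115.6518 mm → contributes +24 445 660 mm⁴
  hole: d = -84.34816 mm → contributes −89417.42 mm⁴
Total I = 53 558 221 mm⁴.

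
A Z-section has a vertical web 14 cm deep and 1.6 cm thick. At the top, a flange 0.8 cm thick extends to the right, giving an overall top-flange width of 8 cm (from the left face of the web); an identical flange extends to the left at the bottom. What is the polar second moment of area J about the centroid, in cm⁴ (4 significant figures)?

Break the section into simple shapes (no overlaps), measuring from the bottom-left corner of the bounding box.
Web: 1.6 × 14, A = 22.4 cm², y = 7 cm, Ī = 365.867 cm⁴.
Top flange (beyond web): 6.4 × 0.8, A = 5.12 cm², y = 13.6 cm, Ī = 0.273067 cm⁴.
Bottom flange (beyond web): 6.4 × 0.8, A = 5.12 cm², y = 0.4 cm, Ī = 0.273067 cm⁴.
Centroid: ȳ = ΣA·y / ΣA = 7 cm.
Transfer each piece to the centroidal x-axis using Ī + A·d² with d = y − 7:
  web: d = 0 cm → contributes +365.867 cm⁴
  top flange (beyond web): d = 6.6 cm → contributes +223.3 cm⁴
  bottom flange (beyond web): d = -6.6 cm → contributes +223.3 cm⁴
Total I = 812.467 cm⁴.
For the y-axis: x̄ = 7.2 cm.
Repeating about the centroidal y-axis gives I_y = 203.571 cm⁴.
Polar second moment: J = I_x + I_y = 1016.04 cm⁴.

J ≈ 1016 cm⁴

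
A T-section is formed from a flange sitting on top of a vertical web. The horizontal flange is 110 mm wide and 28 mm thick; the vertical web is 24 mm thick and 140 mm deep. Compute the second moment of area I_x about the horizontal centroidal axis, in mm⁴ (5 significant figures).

I_x ≈ 1.7028 × 10⁷ mm⁴

Decompose the section into non-overlapping parts with the origin at the bottom-left of its bounding rectangle.
Flange: 110 × 28, A = 3 080 mm², y = 154 mm, Ī = 201226.7 mm⁴.
Web: 24 × 140, A = 3 360 mm², y = 70 mm, Ī = 5 488 000 mm⁴.
Centroid: ȳ = ΣA·y / ΣA = 110.1739 mm.
Transfer each piece to the horizontal centroidal axis using Ī + A·d² with d = y − 110.1739:
  flange: d = 43.82609 mm → contributes +6 117 062 mm⁴
  web: d = -40.17391 mm → contributes +10 910 849 mm⁴
Total I = 17 027 912 mm⁴.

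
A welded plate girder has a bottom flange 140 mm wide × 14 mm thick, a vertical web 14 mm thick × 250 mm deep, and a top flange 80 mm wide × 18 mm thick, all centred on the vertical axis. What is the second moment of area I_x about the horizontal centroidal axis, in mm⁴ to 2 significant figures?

Treat the section as a set of non-overlapping primitives; coordinates are from the bounding-box lower-left.
Bottom plate: 140 × 14, A = 1 960 mm², y = 7 mm, Ī = 32 013 mm⁴.
Web plate: 14 × 250, A = 3 500 mm², y = 139 mm, Ī = 18 229 167 mm⁴.
Top plate: 80 × 18, A = 1 440 mm², y = 273 mm, Ī = 38 880 mm⁴.
Centroid: ȳ = ΣA·y / ΣA = 129.5 mm.
Transfer each piece to the horizontal centroidal axis using Ī + A·d² with d = y − 129.5:
  bottom plate: d = -122.5 mm → contributes +29 429 650 mm⁴
  web plate: d = 9.53 mm → contributes +18 547 069 mm⁴
  top plate: d = 143.5 mm → contributes +29 704 299 mm⁴
Total I = 77 681 019 mm⁴.

I_x ≈ 7.8 × 10⁷ mm⁴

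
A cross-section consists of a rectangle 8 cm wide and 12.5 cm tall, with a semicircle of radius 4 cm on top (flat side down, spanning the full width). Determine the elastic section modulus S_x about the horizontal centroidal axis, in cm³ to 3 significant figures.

Split into non-overlapping primitives; take the origin at the lower-left of the bounding box.
Rectangular body: 8 × 12.5, A = 100 cm², y = 6.25 cm, Ī = 1302.1 cm⁴.
Semicircular cap: semicircle r = 4, A = 25.133 cm², y = 14.198 cm, Ī = 28.098 cm⁴.
Centroid: ȳ = ΣA·y / ΣA = 7.8463 cm.
Transfer each piece to the horizontal centroidal axis using Ī + A·d² with d = y − 7.8463:
  rectangular body: d = -1.5963 cm → contributes +1556.9 cm⁴
  semicircular cap: d = 6.3514 cm → contributes +1 042 cm⁴
Total I = 2598.8 cm⁴.
Extreme fibre distance c = 8.6537 cm; S = I/c = 300.32 cm³.

S_x ≈ 300 cm³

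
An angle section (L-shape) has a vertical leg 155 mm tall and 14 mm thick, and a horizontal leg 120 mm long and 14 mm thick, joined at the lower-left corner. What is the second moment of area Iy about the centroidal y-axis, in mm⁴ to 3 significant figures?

Treat the section as a set of non-overlapping primitives; coordinates are from the bounding-box lower-left.
Vertical leg: 14 × 155, A = 2 170 mm², x = 7 mm, Ī = 35 443 mm⁴.
Horizontal leg (remainder): 106 × 14, A = 1 484 mm², x = 67 mm, Ī = 1 389 519 mm⁴.
Centroid: x̄ = ΣA·x / ΣA = 31.368 mm.
Transfer each piece to the centroidal y-axis using Ī + A·d² with d = x − 31.368:
  vertical leg: d = -24.368 mm → contributes +1 323 969 mm⁴
  horizontal leg (remainder): d = 35.632 mm → contributes +3 273 683 mm⁴
Total I = 4 597 652 mm⁴.

Iy ≈ 4.60 × 10⁶ mm⁴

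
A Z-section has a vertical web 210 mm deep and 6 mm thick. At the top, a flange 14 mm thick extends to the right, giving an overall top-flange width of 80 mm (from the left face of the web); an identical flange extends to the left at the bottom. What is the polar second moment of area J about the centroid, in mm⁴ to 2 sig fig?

J ≈ 2.9 × 10⁷ mm⁴

Split into non-overlapping primitives; take the origin at the lower-left of the bounding box.
Web: 6 × 210, A = 1 260 mm², y = 105 mm, Ī = 4 630 500 mm⁴.
Top flange (beyond web): 74 × 14, A = 1 036 mm², y = 203 mm, Ī = 16 921 mm⁴.
Bottom flange (beyond web): 74 × 14, A = 1 036 mm², y = 7 mm, Ī = 16 921 mm⁴.
Centroid: ȳ = ΣA·y / ΣA = 105 mm.
Transfer each piece to the centroidal x-axis using Ī + A·d² with d = y − 105:
  web: d = 0 mm → contributes +4 630 500 mm⁴
  top flange (beyond web): d = 98 mm → contributes +9 966 665 mm⁴
  bottom flange (beyond web): d = -98 mm → contributes +9 966 665 mm⁴
Total I = 24 563 831 mm⁴.
For the y-axis: x̄ = 77 mm.
Repeating about the centroidal y-axis gives I_y = 4 264 503 mm⁴.
Polar second moment: J = I_x + I_y = 28 828 333 mm⁴.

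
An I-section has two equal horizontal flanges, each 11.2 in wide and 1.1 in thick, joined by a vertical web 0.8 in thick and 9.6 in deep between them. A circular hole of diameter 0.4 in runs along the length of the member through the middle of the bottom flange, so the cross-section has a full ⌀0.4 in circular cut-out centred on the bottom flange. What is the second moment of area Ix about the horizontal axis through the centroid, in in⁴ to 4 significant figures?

Ix ≈ 763.1 in⁴

Break the section into simple shapes (no overlaps), measuring from the bottom-left corner of the bounding box.
Bottom flange: 11.2 × 1.1, A = 12.32 in², y = 0.55 in, Ī = 1.24227 in⁴.
Web: 0.8 × 9.6, A = 7.68 in², y = 5.9 in, Ī = 58.9824 in⁴.
Top flange: 11.2 × 1.1, A = 12.32 in², y = 11.25 in, Ī = 1.24227 in⁴.
Hole (subtracted): ⌀0.4, A = 0.125664 in², y = 0.55 in, Ī = 0.00125664 in⁴.
Centroid: ȳ = ΣA·y / ΣA = 5.92088 in.
Transfer each piece to the horizontal axis through the centroid using Ī + A·d² with d = y − 5.92088:
  bottom flange: d = -5.37088 in → contributes +356.63 in⁴
  web: d = -0.0208826 in → contributes +58.9857 in⁴
  top flange: d = 5.32912 in → contributes +351.124 in⁴
  hole: d = -5.37088 in → contributes −3.6262 in⁴
Total I = 763.113 in⁴.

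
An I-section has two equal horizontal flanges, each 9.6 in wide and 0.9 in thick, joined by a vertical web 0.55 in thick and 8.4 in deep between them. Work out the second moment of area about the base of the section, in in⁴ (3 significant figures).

Split into non-overlapping primitives; take the origin at the lower-left of the bounding box.
Bottom flange: 9.6 × 0.9, A = 8.64 in², y = 0.45 in, Ī = 0.5832 in⁴.
Web: 0.55 × 8.4, A = 4.62 in², y = 5.1 in, Ī = 27.166 in⁴.
Top flange: 9.6 × 0.9, A = 8.64 in², y = 9.75 in, Ī = 0.5832 in⁴.
Transfer each piece to the base of the section using Ī + A·d² with d = y − 0:
  bottom flange: d = 0.45 in → contributes +2.3328 in⁴
  web: d = 5.1 in → contributes +147.33 in⁴
  top flange: d = 9.75 in → contributes +821.92 in⁴
Total I = 971.59 in⁴.

I_base ≈ 972 in⁴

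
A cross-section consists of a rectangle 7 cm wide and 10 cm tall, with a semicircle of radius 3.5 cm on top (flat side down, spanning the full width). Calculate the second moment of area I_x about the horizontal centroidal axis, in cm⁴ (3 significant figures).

I_x ≈ 1230 cm⁴

Decompose the section into non-overlapping parts with the origin at the bottom-left of its bounding rectangle.
Rectangular body: 7 × 10, A = 70 cm², y = 5 cm, Ī = 583.33 cm⁴.
Semicircular cap: semicircle r = 3.5, A = 19.242 cm², y = 11.485 cm, Ī = 16.47 cm⁴.
Centroid: ȳ = ΣA·y / ΣA = 6.3984 cm.
Transfer each piece to the horizontal centroidal axis using Ī + A·d² with d = y − 6.3984:
  rectangular body: d = -1.3984 cm → contributes +720.22 cm⁴
  semicircular cap: d = 5.0871 cm → contributes +514.43 cm⁴
Total I = 1234.6 cm⁴.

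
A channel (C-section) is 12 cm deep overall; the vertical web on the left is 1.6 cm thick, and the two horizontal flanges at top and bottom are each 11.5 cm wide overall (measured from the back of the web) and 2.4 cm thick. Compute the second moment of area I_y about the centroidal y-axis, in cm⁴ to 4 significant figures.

Treat the section as a set of non-overlapping primitives; coordinates are from the bounding-box lower-left.
Web: 1.6 × 12, A = 19.2 cm², x = 0.8 cm, Ī = 4.096 cm⁴.
Top flange (beyond web): 9.9 × 2.4, A = 23.76 cm², x = 6.55 cm, Ī = 194.06 cm⁴.
Bottom flange (beyond web): 9.9 × 2.4, A = 23.76 cm², x = 6.55 cm, Ī = 194.06 cm⁴.
Centroid: x̄ = ΣA·x / ΣA = 4.89532 cm.
Transfer each piece to the centroidal y-axis using Ī + A·d² with d = x − 4.89532:
  web: d = -4.09532 cm → contributes +326.112 cm⁴
  top flange (beyond web): d = 1.65468 cm → contributes +259.114 cm⁴
  bottom flange (beyond web): d = 1.65468 cm → contributes +259.114 cm⁴
Total I = 844.339 cm⁴.

I_y ≈ 844.3 cm⁴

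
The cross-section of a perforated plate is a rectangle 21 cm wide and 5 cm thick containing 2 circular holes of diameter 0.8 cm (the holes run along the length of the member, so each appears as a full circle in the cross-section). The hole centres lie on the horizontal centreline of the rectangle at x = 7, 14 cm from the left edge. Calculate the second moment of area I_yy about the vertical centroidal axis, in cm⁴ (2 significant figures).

Break the section into simple shapes (no overlaps), measuring from the bottom-left corner of the bounding box.
Plate: 21 × 5, A = 105 cm², x = 10.5 cm, Ī = 3 859 cm⁴.
Hole 1 (subtracted): ⌀0.8, A = 0.5027 cm², x = 7 cm, Ī = 0.02011 cm⁴.
Hole 2 (subtracted): ⌀0.8, A = 0.5027 cm², x = 14 cm, Ī = 0.02011 cm⁴.
By symmetry the centroid is at mid-width, x̄ = 10.5 cm.
Transfer each piece to the vertical centroidal axis using Ī + A·d² with d = x − 10.5:
  plate: d = 0 cm → contributes +3 859 cm⁴
  hole 1: d = -3.5 cm → contributes −6.178 cm⁴
  hole 2: d = 3.5 cm → contributes −6.178 cm⁴
Total I = 3 846 cm⁴.

I_yy ≈ 3800 cm⁴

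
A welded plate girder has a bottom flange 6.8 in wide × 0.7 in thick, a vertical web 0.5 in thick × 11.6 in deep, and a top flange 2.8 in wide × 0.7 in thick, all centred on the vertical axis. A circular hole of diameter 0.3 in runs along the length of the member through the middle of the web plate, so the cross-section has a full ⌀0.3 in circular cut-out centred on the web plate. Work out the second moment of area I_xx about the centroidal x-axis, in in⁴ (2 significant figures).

Split into non-overlapping primitives; take the origin at the lower-left of the bounding box.
Bottom plate: 6.8 × 0.7, A = 4.76 in², y = 0.35 in, Ī = 0.1944 in⁴.
Web plate: 0.5 × 11.6, A = 5.8 in², y = 6.5 in, Ī = 65.04 in⁴.
Top plate: 2.8 × 0.7, A = 1.96 in², y = 12.65 in, Ī = 0.08003 in⁴.
Hole (subtracted): ⌀0.3, A = 0.07069 in², y = 6.5 in, Ī = 0.0003976 in⁴.
Centroid: ȳ = ΣA·y / ΣA = 5.117 in.
Transfer each piece to the centroidal x-axis using Ī + A·d² with d = y − 5.117:
  bottom plate: d = -4.767 in → contributes +108.4 in⁴
  web plate: d = 1.383 in → contributes +76.13 in⁴
  top plate: d = 7.533 in → contributes +111.3 in⁴
  hole: d = 1.383 in → contributes −0.1356 in⁴
Total I = 295.7 in⁴.

I_xx ≈ 300 in⁴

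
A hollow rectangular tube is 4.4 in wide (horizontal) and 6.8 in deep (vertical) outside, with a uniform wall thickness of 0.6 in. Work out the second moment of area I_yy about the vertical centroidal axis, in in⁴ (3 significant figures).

Decompose the section into non-overlapping parts with the origin at the bottom-left of its bounding rectangle.
Outer rectangle: 4.4 × 6.8, A = 29.92 in², x = 2.2 in, Ī = 48.271 in⁴.
Inner void (subtracted): 3.2 × 5.6, A = 17.92 in², x = 2.2 in, Ī = 15.292 in⁴.
By symmetry the centroid is at mid-width, x̄ = 2.2 in.
All pieces are centred on the vertical centroidal axis, so I = ΣĪ (holes subtracted) = 32.979 in⁴.

I_yy ≈ 33.0 in⁴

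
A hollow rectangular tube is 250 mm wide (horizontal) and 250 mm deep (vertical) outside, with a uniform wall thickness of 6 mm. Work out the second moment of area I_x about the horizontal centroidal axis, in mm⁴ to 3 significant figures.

Break the section into simple shapes (no overlaps), measuring from the bottom-left corner of the bounding box.
Outer rectangle: 250 × 250, A = 62 500 mm², y = 125 mm, Ī = 325 520 833 mm⁴.
Inner void (subtracted): 238 × 238, A = 56 644 mm², y = 125 mm, Ī = 267 378 561 mm⁴.
By symmetry the centroid is at mid-height, ȳ = 125 mm.
All pieces are centred on the horizontal centroidal axis, so I = ΣĪ (holes subtracted) = 58 142 272 mm⁴.

I_x ≈ 5.81 × 10⁷ mm⁴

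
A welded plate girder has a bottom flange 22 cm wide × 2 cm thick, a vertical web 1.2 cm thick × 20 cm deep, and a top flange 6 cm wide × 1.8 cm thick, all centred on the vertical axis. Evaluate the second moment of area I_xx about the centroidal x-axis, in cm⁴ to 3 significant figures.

I_xx ≈ 5720 cm⁴

Decompose the section into non-overlapping parts with the origin at the bottom-left of its bounding rectangle.
Bottom plate: 22 × 2, A = 44 cm², y = 1 cm, Ī = 14.667 cm⁴.
Web plate: 1.2 × 20, A = 24 cm², y = 12 cm, Ī = 800 cm⁴.
Top plate: 6 × 1.8, A = 10.8 cm², y = 22.9 cm, Ī = 2.916 cm⁴.
Centroid: ȳ = ΣA·y / ΣA = 7.3518 cm.
Transfer each piece to the centroidal x-axis using Ī + A·d² with d = y − 7.3518:
  bottom plate: d = -6.3518 cm → contributes +1789.8 cm⁴
  web plate: d = 4.6482 cm → contributes +1318.5 cm⁴
  top plate: d = 15.548 cm → contributes +2613.8 cm⁴
Total I = 5722.2 cm⁴.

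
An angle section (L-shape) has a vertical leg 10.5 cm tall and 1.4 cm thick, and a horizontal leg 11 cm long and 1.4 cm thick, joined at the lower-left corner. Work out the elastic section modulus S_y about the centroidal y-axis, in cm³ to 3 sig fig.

S_y ≈ 41.4 cm³

Break the section into simple shapes (no overlaps), measuring from the bottom-left corner of the bounding box.
Vertical leg: 1.4 × 10.5, A = 14.7 cm², x = 0.7 cm, Ī = 2.401 cm⁴.
Horizontal leg (remainder): 9.6 × 1.4, A = 13.44 cm², x = 6.2 cm, Ī = 103.22 cm⁴.
Centroid: x̄ = ΣA·x / ΣA = 3.3269 cm.
Transfer each piece to the centroidal y-axis using Ī + A·d² with d = x − 3.3269:
  vertical leg: d = -2.6269 cm → contributes +103.84 cm⁴
  horizontal leg (remainder): d = 2.8731 cm → contributes +214.17 cm⁴
Total I = 318 cm⁴.
Extreme fibre distance c = 7.6731 cm; S = I/c = 41.444 cm³.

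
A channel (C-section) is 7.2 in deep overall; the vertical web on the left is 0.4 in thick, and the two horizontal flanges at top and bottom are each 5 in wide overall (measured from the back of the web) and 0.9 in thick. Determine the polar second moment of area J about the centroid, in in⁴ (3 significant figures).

J ≈ 123 in⁴

Split into non-overlapping primitives; take the origin at the lower-left of the bounding box.
Web: 0.4 × 7.2, A = 2.88 in², y = 3.6 in, Ī = 12.442 in⁴.
Top flange (beyond web): 4.6 × 0.9, A = 4.14 in², y = 6.75 in, Ī = 0.27945 in⁴.
Bottom flange (beyond web): 4.6 × 0.9, A = 4.14 in², y = 0.45 in, Ī = 0.27945 in⁴.
By symmetry the centroid is at mid-height, ȳ = 3.6 in.
Transfer each piece to the centroidal x-axis using Ī + A·d² with d = y − 3.6:
  web: d = 0 in → contributes +12.442 in⁴
  top flange (beyond web): d = 3.15 in → contributes +41.359 in⁴
  bottom flange (beyond web): d = -3.15 in → contributes +41.359 in⁴
Total I = 95.159 in⁴.
For the y-axis: x̄ = 2.0548 in.
Repeating about the centroidal y-axis gives I_y = 27.994 in⁴.
Polar second moment: J = I_x + I_y = 123.15 in⁴.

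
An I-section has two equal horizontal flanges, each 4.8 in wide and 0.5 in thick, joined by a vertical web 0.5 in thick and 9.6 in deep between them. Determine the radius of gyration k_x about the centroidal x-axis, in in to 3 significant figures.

Break the section into simple shapes (no overlaps), measuring from the bottom-left corner of the bounding box.
Bottom flange: 4.8 × 0.5, A = 2.4 in², y = 0.25 in, Ī = 0.05 in⁴.
Web: 0.5 × 9.6, A = 4.8 in², y = 5.3 in, Ī = 36.864 in⁴.
Top flange: 4.8 × 0.5, A = 2.4 in², y = 10.35 in, Ī = 0.05 in⁴.
By symmetry the centroid is at mid-height, ȳ = 5.3 in.
Transfer each piece to the centroidal x-axis using Ī + A·d² with d = y − 5.3:
  bottom flange: d = -5.05 in → contributes +61.256 in⁴
  web: d = 0 in → contributes +36.864 in⁴
  top flange: d = 5.05 in → contributes +61.256 in⁴
Total I = 159.38 in⁴.
Radius of gyration: k = √(I/A) = √(159.38 / 9.6) = 4.0745 in.

k_x ≈ 4.07 in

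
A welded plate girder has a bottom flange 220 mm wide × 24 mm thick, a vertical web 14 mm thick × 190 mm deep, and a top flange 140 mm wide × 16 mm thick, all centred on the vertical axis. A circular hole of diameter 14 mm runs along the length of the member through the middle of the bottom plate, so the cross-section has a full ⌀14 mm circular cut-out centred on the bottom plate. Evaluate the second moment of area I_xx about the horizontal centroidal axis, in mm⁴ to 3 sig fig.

I_xx ≈ 8.07 × 10⁷ mm⁴

Break the section into simple shapes (no overlaps), measuring from the bottom-left corner of the bounding box.
Bottom plate: 220 × 24, A = 5 280 mm², y = 12 mm, Ī = 253 440 mm⁴.
Web plate: 14 × 190, A = 2 660 mm², y = 119 mm, Ī = 8 002 167 mm⁴.
Top plate: 140 × 16, A = 2 240 mm², y = 222 mm, Ī = 47 787 mm⁴.
Hole (subtracted): ⌀14, A = 153.94 mm², y = 12 mm, Ī = 1885.7 mm⁴.
Centroid: ȳ = ΣA·y / ΣA = 87.306 mm.
Transfer each piece to the horizontal centroidal axis using Ī + A·d² with d = y − 87.306:
  bottom plate: d = -75.306 mm → contributes +30 196 078 mm⁴
  web plate: d = 31.694 mm → contributes +10 674 206 mm⁴
  top plate: d = 134.69 mm → contributes +40 687 085 mm⁴
  hole: d = -75.306 mm → contributes −874 861 mm⁴
Total I = 80 682 509 mm⁴.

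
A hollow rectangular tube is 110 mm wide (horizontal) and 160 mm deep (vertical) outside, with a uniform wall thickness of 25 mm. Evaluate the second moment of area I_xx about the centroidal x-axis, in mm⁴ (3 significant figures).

Treat the section as a set of non-overlapping primitives; coordinates are from the bounding-box lower-left.
Outer rectangle: 110 × 160, A = 17 600 mm², y = 80 mm, Ī = 37 546 667 mm⁴.
Inner void (subtracted): 60 × 110, A = 6 600 mm², y = 80 mm, Ī = 6 655 000 mm⁴.
By symmetry the centroid is at mid-height, ȳ = 80 mm.
All pieces are centred on the centroidal x-axis, so I = ΣĪ (holes subtracted) = 30 891 667 mm⁴.

I_xx ≈ 3.09 × 10⁷ mm⁴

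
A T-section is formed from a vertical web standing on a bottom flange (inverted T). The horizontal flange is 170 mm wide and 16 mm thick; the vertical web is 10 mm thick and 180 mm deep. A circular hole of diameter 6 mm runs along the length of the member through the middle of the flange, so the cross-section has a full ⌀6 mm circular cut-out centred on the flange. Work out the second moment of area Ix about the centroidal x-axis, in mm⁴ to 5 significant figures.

Split into non-overlapping primitives; take the origin at the lower-left of the bounding box.
Flange: 170 × 16, A = 2 720 mm², y = 8 mm, Ī = 58026.67 mm⁴.
Web: 10 × 180, A = 1 800 mm², y = 106 mm, Ī = 4 860 000 mm⁴.
Hole (subtracted): ⌀6, A = 28.27433 mm², y = 8 mm, Ī = 63.61725 mm⁴.
Centroid: ȳ = ΣA·y / ΣA = 47.27221 mm.
Transfer each piece to the centroidal x-axis using Ī + A·d² with d = y − 47.27221:
  flange: d = -39.27221 mm → contributes +4 253 101 mm⁴
  web: d = 58.72779 mm → contributes +11 068 116 mm⁴
  hole: d = -39.27221 mm → contributes −43671.31 mm⁴
Total I = 15 277 545 mm⁴.

Ix ≈ 1.5278 × 10⁷ mm⁴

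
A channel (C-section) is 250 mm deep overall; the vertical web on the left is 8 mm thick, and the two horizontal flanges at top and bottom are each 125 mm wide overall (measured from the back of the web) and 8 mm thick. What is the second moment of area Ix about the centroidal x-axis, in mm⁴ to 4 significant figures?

Decompose the section into non-overlapping parts with the origin at the bottom-left of its bounding rectangle.
Web: 8 × 250, A = 2 000 mm², y = 125 mm, Ī = 10 416 667 mm⁴.
Top flange (beyond web): 117 × 8, A = 936 mm², y = 246 mm, Ī = 4 992 mm⁴.
Bottom flange (beyond web): 117 × 8, A = 936 mm², y = 4 mm, Ī = 4 992 mm⁴.
By symmetry the centroid is at mid-height, ȳ = 125 mm.
Transfer each piece to the centroidal x-axis using Ī + A·d² with d = y − 125:
  web: d = 0 mm → contributes +10 416 667 mm⁴
  top flange (beyond web): d = 121 mm → contributes +13 708 968 mm⁴
  bottom flange (beyond web): d = -121 mm → contributes +13 708 968 mm⁴
Total I = 37 834 603 mm⁴.

Ix ≈ 3.783 × 10⁷ mm⁴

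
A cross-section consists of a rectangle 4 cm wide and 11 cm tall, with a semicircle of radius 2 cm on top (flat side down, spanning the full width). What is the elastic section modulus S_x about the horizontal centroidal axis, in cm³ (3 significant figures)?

S_x ≈ 99.5 cm³

Split into non-overlapping primitives; take the origin at the lower-left of the bounding box.
Rectangular body: 4 × 11, A = 44 cm², y = 5.5 cm, Ī = 443.67 cm⁴.
Semicircular cap: semicircle r = 2, A = 6.2832 cm², y = 11.849 cm, Ī = 1.7561 cm⁴.
Centroid: ȳ = ΣA·y / ΣA = 6.2933 cm.
Transfer each piece to the horizontal centroidal axis using Ī + A·d² with d = y − 6.2933:
  rectangular body: d = -0.79332 cm → contributes +471.36 cm⁴
  semicircular cap: d = 5.5555 cm → contributes +195.68 cm⁴
Total I = 667.04 cm⁴.
Extreme fibre distance c = 6.7067 cm; S = I/c = 99.459 cm³.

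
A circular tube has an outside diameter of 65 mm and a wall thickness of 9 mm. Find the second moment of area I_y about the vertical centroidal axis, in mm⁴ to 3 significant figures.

Treat the section as a set of non-overlapping primitives; coordinates are from the bounding-box lower-left.
Outer circle: ⌀65, A = 3318.3 mm², x = 32.5 mm, Ī = 876 241 mm⁴.
Bore (subtracted): ⌀47, A = 1734.9 mm², x = 32.5 mm, Ī = 239 531 mm⁴.
By symmetry the centroid is at mid-width, x̄ = 32.5 mm.
All pieces are centred on the vertical centroidal axis, so I = ΣĪ (holes subtracted) = 636 710 mm⁴.

I_y ≈ 6.37 × 10⁵ mm⁴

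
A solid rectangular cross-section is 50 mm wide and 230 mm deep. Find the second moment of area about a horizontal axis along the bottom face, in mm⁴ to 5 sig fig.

The section: 50 × 230, A = 11 500 mm², y = 115 mm, Ī = 50 695 833 mm⁴.
Transfer it to the base of the section using Ī + A·d² with d = y − 0:
  the section: d = 115 mm → contributes +202 783 333 mm⁴
Total I = 202 783 333 mm⁴.

I_base ≈ 2.0278 × 10⁸ mm⁴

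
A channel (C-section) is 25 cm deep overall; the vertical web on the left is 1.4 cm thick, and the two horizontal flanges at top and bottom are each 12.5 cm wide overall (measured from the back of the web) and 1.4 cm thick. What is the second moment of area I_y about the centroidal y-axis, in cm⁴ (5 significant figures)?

Decompose the section into non-overlapping parts with the origin at the bottom-left of its bounding rectangle.
Web: 1.4 × 25, A = 35 cm², x = 0.7 cm, Ī = 5.716667 cm⁴.
Top flange (beyond web): 11.1 × 1.4, A = 15.54 cm², x = 6.95 cm, Ī = 159.557 cm⁴.
Bottom flange (beyond web): 11.1 × 1.4, A = 15.54 cm², x = 6.95 cm, Ī = 159.557 cm⁴.
Centroid: x̄ = ΣA·x / ΣA = 3.639619 cm.
Transfer each piece to the centroidal y-axis using Ī + A·d² with d = x − 3.639619:
  web: d = -2.939619 cm → contributes +308.1642 cm⁴
  top flange (beyond web): d = 3.310381 cm → contributes +329.854 cm⁴
  bottom flange (beyond web): d = 3.310381 cm → contributes +329.854 cm⁴
Total I = 967.8721 cm⁴.

I_y ≈ 967.87 cm⁴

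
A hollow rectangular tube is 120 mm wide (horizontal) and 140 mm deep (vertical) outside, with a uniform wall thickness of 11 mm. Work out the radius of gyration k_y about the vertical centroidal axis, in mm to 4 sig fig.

k_y ≈ 45.64 mm

Treat the section as a set of non-overlapping primitives; coordinates are from the bounding-box lower-left.
Outer rectangle: 120 × 140, A = 16 800 mm², x = 60 mm, Ī = 20 160 000 mm⁴.
Inner void (subtracted): 98 × 118, A = 11 564 mm², x = 60 mm, Ī = 9 255 055 mm⁴.
By symmetry the centroid is at mid-width, x̄ = 60 mm.
All pieces are centred on the vertical centroidal axis, so I = ΣĪ (holes subtracted) = 10 904 945 mm⁴.
Radius of gyration: k = √(I/A) = √(10 904 945 / 5 236) = 45.6365 mm.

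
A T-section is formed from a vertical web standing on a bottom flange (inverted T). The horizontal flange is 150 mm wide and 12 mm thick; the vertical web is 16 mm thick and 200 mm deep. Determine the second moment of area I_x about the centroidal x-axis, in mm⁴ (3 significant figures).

I_x ≈ 2.36 × 10⁷ mm⁴

Break the section into simple shapes (no overlaps), measuring from the bottom-left corner of the bounding box.
Flange: 150 × 12, A = 1 800 mm², y = 6 mm, Ī = 21 600 mm⁴.
Web: 16 × 200, A = 3 200 mm², y = 112 mm, Ī = 10 666 667 mm⁴.
Centroid: ȳ = ΣA·y / ΣA = 73.84 mm.
Transfer each piece to the centroidal x-axis using Ī + A·d² with d = y − 73.84:
  flange: d = -67.84 mm → contributes +8 305 678 mm⁴
  web: d = 38.16 mm → contributes +15 326 461 mm⁴
Total I = 23 632 139 mm⁴.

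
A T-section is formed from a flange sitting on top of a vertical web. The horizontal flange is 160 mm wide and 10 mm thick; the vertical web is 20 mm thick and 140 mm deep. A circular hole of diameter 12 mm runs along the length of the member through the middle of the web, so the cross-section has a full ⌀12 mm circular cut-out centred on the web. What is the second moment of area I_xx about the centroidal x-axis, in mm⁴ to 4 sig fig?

I_xx ≈ 1.023 × 10⁷ mm⁴

Break the section into simple shapes (no overlaps), measuring from the bottom-left corner of the bounding box.
Flange: 160 × 10, A = 1 600 mm², y = 145 mm, Ī = 13333.3 mm⁴.
Web: 20 × 140, A = 2 800 mm², y = 70 mm, Ī = 4 573 333 mm⁴.
Hole (subtracted): ⌀12, A = 113.097 mm², y = 70 mm, Ī = 1017.88 mm⁴.
Centroid: ȳ = ΣA·y / ΣA = 97.9922 mm.
Transfer each piece to the centroidal x-axis using Ī + A·d² with d = y − 97.9922:
  flange: d = 47.0078 mm → contributes +3 548 901 mm⁴
  web: d = -27.9922 mm → contributes +6 767 316 mm⁴
  hole: d = -27.9922 mm → contributes −89 637 mm⁴
Total I = 10 226 580 mm⁴.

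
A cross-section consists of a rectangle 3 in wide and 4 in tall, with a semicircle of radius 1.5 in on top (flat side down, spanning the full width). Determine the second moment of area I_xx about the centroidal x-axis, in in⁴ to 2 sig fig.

I_xx ≈ 36 in⁴

Treat the section as a set of non-overlapping primitives; coordinates are from the bounding-box lower-left.
Rectangular body: 3 × 4, A = 12 in², y = 2 in, Ī = 16 in⁴.
Semicircular cap: semicircle r = 1.5, A = 3.534 in², y = 4.637 in, Ī = 0.5556 in⁴.
Centroid: ȳ = ΣA·y / ΣA = 2.6 in.
Transfer each piece to the centroidal x-axis using Ī + A·d² with d = y − 2.6:
  rectangular body: d = -0.5999 in → contributes +20.32 in⁴
  semicircular cap: d = 2.037 in → contributes +15.22 in⁴
Total I = 35.54 in⁴.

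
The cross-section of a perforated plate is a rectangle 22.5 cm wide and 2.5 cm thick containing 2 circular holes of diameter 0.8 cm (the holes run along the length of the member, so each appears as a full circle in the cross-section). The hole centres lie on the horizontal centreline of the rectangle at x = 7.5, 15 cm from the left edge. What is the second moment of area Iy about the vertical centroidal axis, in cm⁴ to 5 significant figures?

Break the section into simple shapes (no overlaps), measuring from the bottom-left corner of the bounding box.
Plate: 22.5 × 2.5, A = 56.25 cm², x = 11.25 cm, Ī = 2373.047 cm⁴.
Hole 1 (subtracted): ⌀0.8, A = 0.5026548 cm², x = 7.5 cm, Ī = 0.02010619 cm⁴.
Hole 2 (subtracted): ⌀0.8, A = 0.5026548 cm², x = 15 cm, Ī = 0.02010619 cm⁴.
By symmetry the centroid is at mid-width, x̄ = 11.25 cm.
Transfer each piece to the vertical centroidal axis using Ī + A·d² with d = x − 11.25:
  plate: d = 0 cm → contributes +2373.047 cm⁴
  hole 1: d = -3.75 cm → contributes −7.08869 cm⁴
  hole 2: d = 3.75 cm → contributes −7.08869 cm⁴
Total I = 2358.869 cm⁴.

Iy ≈ 2358.9 cm⁴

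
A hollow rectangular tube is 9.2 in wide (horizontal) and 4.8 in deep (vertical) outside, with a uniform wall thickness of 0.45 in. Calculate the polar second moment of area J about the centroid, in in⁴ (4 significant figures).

Split into non-overlapping primitives; take the origin at the lower-left of the bounding box.
Outer rectangle: 9.2 × 4.8, A = 44.16 in², y = 2.4 in, Ī = 84.7872 in⁴.
Inner void (subtracted): 8.3 × 3.9, A = 32.37 in², y = 2.4 in, Ī = 41.029 in⁴.
By symmetry the centroid is at mid-height, ȳ = 2.4 in.
All pieces are centred on the centroidal x-axis, so I = ΣĪ (holes subtracted) = 43.7582 in⁴.
Repeating about the centroidal y-axis gives I_y = 125.644 in⁴.
Polar second moment: J = I_x + I_y = 169.403 in⁴.

J ≈ 169.4 in⁴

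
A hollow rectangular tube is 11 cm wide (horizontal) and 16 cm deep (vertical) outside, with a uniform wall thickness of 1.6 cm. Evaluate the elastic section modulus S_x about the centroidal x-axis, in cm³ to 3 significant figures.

S_x ≈ 299 cm³

Split into non-overlapping primitives; take the origin at the lower-left of the bounding box.
Outer rectangle: 11 × 16, A = 176 cm², y = 8 cm, Ī = 3754.7 cm⁴.
Inner void (subtracted): 7.8 × 12.8, A = 99.84 cm², y = 8 cm, Ī = 1363.1 cm⁴.
By symmetry the centroid is at mid-height, ȳ = 8 cm.
All pieces are centred on the centroidal x-axis, so I = ΣĪ (holes subtracted) = 2391.5 cm⁴.
Extreme fibre distance c = 8 cm; S = I/c = 298.94 cm³.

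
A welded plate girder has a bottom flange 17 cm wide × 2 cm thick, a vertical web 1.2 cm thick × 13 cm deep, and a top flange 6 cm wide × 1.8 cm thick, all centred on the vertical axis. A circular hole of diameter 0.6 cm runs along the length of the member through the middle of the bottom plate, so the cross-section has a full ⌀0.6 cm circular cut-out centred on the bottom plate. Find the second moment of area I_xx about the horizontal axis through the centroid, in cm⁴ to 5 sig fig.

I_xx ≈ 2224.3 cm⁴

Split into non-overlapping primitives; take the origin at the lower-left of the bounding box.
Bottom plate: 17 × 2, A = 34 cm², y = 1 cm, Ī = 11.33333 cm⁴.
Web plate: 1.2 × 13, A = 15.6 cm², y = 8.5 cm, Ī = 219.7 cm⁴.
Top plate: 6 × 1.8, A = 10.8 cm², y = 15.9 cm, Ī = 2.916 cm⁴.
Hole (subtracted): ⌀0.6, A = 0.2827433 cm², y = 1 cm, Ī = 0.006361725 cm⁴.
Centroid: ȳ = ΣA·y / ΣA = 5.622965 cm.
Transfer each piece to the horizontal axis through the centroid using Ī + A·d² with d = y − 5.622965:
  bottom plate: d = -4.622965 cm → contributes +737.9749 cm⁴
  web plate: d = 2.877035 cm → contributes +348.8263 cm⁴
  top plate: d = 10.27703 cm → contributes +1143.584 cm⁴
  hole: d = -4.622965 cm → contributes −6.049098 cm⁴
Total I = 2224.336 cm⁴.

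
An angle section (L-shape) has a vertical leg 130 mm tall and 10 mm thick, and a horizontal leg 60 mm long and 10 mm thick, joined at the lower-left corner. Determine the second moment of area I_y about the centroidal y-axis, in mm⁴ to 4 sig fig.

Split into non-overlapping primitives; take the origin at the lower-left of the bounding box.
Vertical leg: 10 × 130, A = 1 300 mm², x = 5 mm, Ī = 10833.3 mm⁴.
Horizontal leg (remainder): 50 × 10, A = 500 mm², x = 35 mm, Ī = 104 167 mm⁴.
Centroid: x̄ = ΣA·x / ΣA = 13.3333 mm.
Transfer each piece to the centroidal y-axis using Ī + A·d² with d = x − 13.3333:
  vertical leg: d = -8.33333 mm → contributes +101 111 mm⁴
  horizontal leg (remainder): d = 21.6667 mm → contributes +338 889 mm⁴
Total I = 440 000 mm⁴.

I_y ≈ 4.400 × 10⁵ mm⁴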